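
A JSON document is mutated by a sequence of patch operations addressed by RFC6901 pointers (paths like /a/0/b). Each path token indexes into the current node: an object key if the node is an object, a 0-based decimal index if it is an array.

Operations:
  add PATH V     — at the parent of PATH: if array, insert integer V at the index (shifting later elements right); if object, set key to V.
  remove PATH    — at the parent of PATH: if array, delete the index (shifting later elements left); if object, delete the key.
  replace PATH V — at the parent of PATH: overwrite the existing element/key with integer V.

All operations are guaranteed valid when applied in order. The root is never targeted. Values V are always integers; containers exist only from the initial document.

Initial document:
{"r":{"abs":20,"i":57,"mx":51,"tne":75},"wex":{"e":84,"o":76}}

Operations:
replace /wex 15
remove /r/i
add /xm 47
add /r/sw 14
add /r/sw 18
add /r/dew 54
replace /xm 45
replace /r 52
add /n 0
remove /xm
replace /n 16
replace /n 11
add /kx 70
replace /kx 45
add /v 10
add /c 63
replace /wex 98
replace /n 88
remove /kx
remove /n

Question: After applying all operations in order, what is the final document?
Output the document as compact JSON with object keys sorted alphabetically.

After op 1 (replace /wex 15): {"r":{"abs":20,"i":57,"mx":51,"tne":75},"wex":15}
After op 2 (remove /r/i): {"r":{"abs":20,"mx":51,"tne":75},"wex":15}
After op 3 (add /xm 47): {"r":{"abs":20,"mx":51,"tne":75},"wex":15,"xm":47}
After op 4 (add /r/sw 14): {"r":{"abs":20,"mx":51,"sw":14,"tne":75},"wex":15,"xm":47}
After op 5 (add /r/sw 18): {"r":{"abs":20,"mx":51,"sw":18,"tne":75},"wex":15,"xm":47}
After op 6 (add /r/dew 54): {"r":{"abs":20,"dew":54,"mx":51,"sw":18,"tne":75},"wex":15,"xm":47}
After op 7 (replace /xm 45): {"r":{"abs":20,"dew":54,"mx":51,"sw":18,"tne":75},"wex":15,"xm":45}
After op 8 (replace /r 52): {"r":52,"wex":15,"xm":45}
After op 9 (add /n 0): {"n":0,"r":52,"wex":15,"xm":45}
After op 10 (remove /xm): {"n":0,"r":52,"wex":15}
After op 11 (replace /n 16): {"n":16,"r":52,"wex":15}
After op 12 (replace /n 11): {"n":11,"r":52,"wex":15}
After op 13 (add /kx 70): {"kx":70,"n":11,"r":52,"wex":15}
After op 14 (replace /kx 45): {"kx":45,"n":11,"r":52,"wex":15}
After op 15 (add /v 10): {"kx":45,"n":11,"r":52,"v":10,"wex":15}
After op 16 (add /c 63): {"c":63,"kx":45,"n":11,"r":52,"v":10,"wex":15}
After op 17 (replace /wex 98): {"c":63,"kx":45,"n":11,"r":52,"v":10,"wex":98}
After op 18 (replace /n 88): {"c":63,"kx":45,"n":88,"r":52,"v":10,"wex":98}
After op 19 (remove /kx): {"c":63,"n":88,"r":52,"v":10,"wex":98}
After op 20 (remove /n): {"c":63,"r":52,"v":10,"wex":98}

Answer: {"c":63,"r":52,"v":10,"wex":98}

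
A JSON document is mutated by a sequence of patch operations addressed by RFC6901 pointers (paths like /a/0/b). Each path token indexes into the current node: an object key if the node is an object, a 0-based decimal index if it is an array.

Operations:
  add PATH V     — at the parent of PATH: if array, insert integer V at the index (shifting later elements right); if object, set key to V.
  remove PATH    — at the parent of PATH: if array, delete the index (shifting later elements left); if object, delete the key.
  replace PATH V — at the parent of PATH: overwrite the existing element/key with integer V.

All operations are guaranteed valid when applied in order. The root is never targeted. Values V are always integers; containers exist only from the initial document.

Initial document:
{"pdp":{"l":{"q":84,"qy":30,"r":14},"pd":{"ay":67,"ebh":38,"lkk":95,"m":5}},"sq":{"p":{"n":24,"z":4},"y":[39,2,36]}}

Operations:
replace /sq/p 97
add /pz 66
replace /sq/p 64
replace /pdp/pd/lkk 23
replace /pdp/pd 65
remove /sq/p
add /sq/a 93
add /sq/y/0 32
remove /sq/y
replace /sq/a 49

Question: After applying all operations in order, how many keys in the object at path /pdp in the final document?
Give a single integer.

After op 1 (replace /sq/p 97): {"pdp":{"l":{"q":84,"qy":30,"r":14},"pd":{"ay":67,"ebh":38,"lkk":95,"m":5}},"sq":{"p":97,"y":[39,2,36]}}
After op 2 (add /pz 66): {"pdp":{"l":{"q":84,"qy":30,"r":14},"pd":{"ay":67,"ebh":38,"lkk":95,"m":5}},"pz":66,"sq":{"p":97,"y":[39,2,36]}}
After op 3 (replace /sq/p 64): {"pdp":{"l":{"q":84,"qy":30,"r":14},"pd":{"ay":67,"ebh":38,"lkk":95,"m":5}},"pz":66,"sq":{"p":64,"y":[39,2,36]}}
After op 4 (replace /pdp/pd/lkk 23): {"pdp":{"l":{"q":84,"qy":30,"r":14},"pd":{"ay":67,"ebh":38,"lkk":23,"m":5}},"pz":66,"sq":{"p":64,"y":[39,2,36]}}
After op 5 (replace /pdp/pd 65): {"pdp":{"l":{"q":84,"qy":30,"r":14},"pd":65},"pz":66,"sq":{"p":64,"y":[39,2,36]}}
After op 6 (remove /sq/p): {"pdp":{"l":{"q":84,"qy":30,"r":14},"pd":65},"pz":66,"sq":{"y":[39,2,36]}}
After op 7 (add /sq/a 93): {"pdp":{"l":{"q":84,"qy":30,"r":14},"pd":65},"pz":66,"sq":{"a":93,"y":[39,2,36]}}
After op 8 (add /sq/y/0 32): {"pdp":{"l":{"q":84,"qy":30,"r":14},"pd":65},"pz":66,"sq":{"a":93,"y":[32,39,2,36]}}
After op 9 (remove /sq/y): {"pdp":{"l":{"q":84,"qy":30,"r":14},"pd":65},"pz":66,"sq":{"a":93}}
After op 10 (replace /sq/a 49): {"pdp":{"l":{"q":84,"qy":30,"r":14},"pd":65},"pz":66,"sq":{"a":49}}
Size at path /pdp: 2

Answer: 2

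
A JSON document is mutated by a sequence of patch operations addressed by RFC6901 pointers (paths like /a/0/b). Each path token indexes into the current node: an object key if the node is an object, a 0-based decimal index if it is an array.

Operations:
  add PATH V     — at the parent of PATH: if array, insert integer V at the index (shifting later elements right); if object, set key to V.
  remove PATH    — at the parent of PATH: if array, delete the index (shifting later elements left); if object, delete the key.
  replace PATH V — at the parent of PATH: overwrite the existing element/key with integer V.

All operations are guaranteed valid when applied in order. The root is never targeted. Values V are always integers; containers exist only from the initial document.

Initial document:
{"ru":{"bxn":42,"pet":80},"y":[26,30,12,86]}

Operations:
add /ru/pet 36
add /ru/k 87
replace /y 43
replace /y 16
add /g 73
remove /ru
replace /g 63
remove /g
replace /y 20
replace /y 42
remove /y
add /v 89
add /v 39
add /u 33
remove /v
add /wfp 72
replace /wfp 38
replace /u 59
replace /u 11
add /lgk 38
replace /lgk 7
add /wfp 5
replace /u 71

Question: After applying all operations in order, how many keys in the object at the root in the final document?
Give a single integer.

Answer: 3

Derivation:
After op 1 (add /ru/pet 36): {"ru":{"bxn":42,"pet":36},"y":[26,30,12,86]}
After op 2 (add /ru/k 87): {"ru":{"bxn":42,"k":87,"pet":36},"y":[26,30,12,86]}
After op 3 (replace /y 43): {"ru":{"bxn":42,"k":87,"pet":36},"y":43}
After op 4 (replace /y 16): {"ru":{"bxn":42,"k":87,"pet":36},"y":16}
After op 5 (add /g 73): {"g":73,"ru":{"bxn":42,"k":87,"pet":36},"y":16}
After op 6 (remove /ru): {"g":73,"y":16}
After op 7 (replace /g 63): {"g":63,"y":16}
After op 8 (remove /g): {"y":16}
After op 9 (replace /y 20): {"y":20}
After op 10 (replace /y 42): {"y":42}
After op 11 (remove /y): {}
After op 12 (add /v 89): {"v":89}
After op 13 (add /v 39): {"v":39}
After op 14 (add /u 33): {"u":33,"v":39}
After op 15 (remove /v): {"u":33}
After op 16 (add /wfp 72): {"u":33,"wfp":72}
After op 17 (replace /wfp 38): {"u":33,"wfp":38}
After op 18 (replace /u 59): {"u":59,"wfp":38}
After op 19 (replace /u 11): {"u":11,"wfp":38}
After op 20 (add /lgk 38): {"lgk":38,"u":11,"wfp":38}
After op 21 (replace /lgk 7): {"lgk":7,"u":11,"wfp":38}
After op 22 (add /wfp 5): {"lgk":7,"u":11,"wfp":5}
After op 23 (replace /u 71): {"lgk":7,"u":71,"wfp":5}
Size at the root: 3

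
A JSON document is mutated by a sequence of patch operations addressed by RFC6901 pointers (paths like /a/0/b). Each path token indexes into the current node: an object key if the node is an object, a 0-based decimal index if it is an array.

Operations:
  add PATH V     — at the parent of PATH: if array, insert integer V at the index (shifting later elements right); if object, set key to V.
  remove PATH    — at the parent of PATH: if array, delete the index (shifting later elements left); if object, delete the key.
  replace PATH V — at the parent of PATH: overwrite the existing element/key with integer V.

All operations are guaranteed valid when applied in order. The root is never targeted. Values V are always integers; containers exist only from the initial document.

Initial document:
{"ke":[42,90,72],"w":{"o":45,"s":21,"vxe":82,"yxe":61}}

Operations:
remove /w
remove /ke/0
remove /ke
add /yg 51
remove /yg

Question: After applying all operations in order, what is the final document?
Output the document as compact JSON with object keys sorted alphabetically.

Answer: {}

Derivation:
After op 1 (remove /w): {"ke":[42,90,72]}
After op 2 (remove /ke/0): {"ke":[90,72]}
After op 3 (remove /ke): {}
After op 4 (add /yg 51): {"yg":51}
After op 5 (remove /yg): {}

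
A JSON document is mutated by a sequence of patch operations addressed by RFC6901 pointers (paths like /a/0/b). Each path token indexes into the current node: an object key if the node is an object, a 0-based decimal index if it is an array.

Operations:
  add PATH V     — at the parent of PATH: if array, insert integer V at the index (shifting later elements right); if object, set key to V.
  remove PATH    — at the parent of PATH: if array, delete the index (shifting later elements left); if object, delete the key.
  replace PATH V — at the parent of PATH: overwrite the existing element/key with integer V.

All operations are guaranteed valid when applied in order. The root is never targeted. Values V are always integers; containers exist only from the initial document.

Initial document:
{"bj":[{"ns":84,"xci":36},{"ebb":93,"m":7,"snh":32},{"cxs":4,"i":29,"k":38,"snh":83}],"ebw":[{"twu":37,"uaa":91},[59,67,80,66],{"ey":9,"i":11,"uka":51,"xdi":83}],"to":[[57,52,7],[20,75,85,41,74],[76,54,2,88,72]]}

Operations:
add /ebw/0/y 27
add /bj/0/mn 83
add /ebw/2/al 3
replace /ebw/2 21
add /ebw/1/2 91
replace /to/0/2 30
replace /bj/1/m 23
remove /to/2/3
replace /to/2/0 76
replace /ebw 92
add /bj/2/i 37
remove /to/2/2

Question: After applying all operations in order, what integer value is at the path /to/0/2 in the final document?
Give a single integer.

After op 1 (add /ebw/0/y 27): {"bj":[{"ns":84,"xci":36},{"ebb":93,"m":7,"snh":32},{"cxs":4,"i":29,"k":38,"snh":83}],"ebw":[{"twu":37,"uaa":91,"y":27},[59,67,80,66],{"ey":9,"i":11,"uka":51,"xdi":83}],"to":[[57,52,7],[20,75,85,41,74],[76,54,2,88,72]]}
After op 2 (add /bj/0/mn 83): {"bj":[{"mn":83,"ns":84,"xci":36},{"ebb":93,"m":7,"snh":32},{"cxs":4,"i":29,"k":38,"snh":83}],"ebw":[{"twu":37,"uaa":91,"y":27},[59,67,80,66],{"ey":9,"i":11,"uka":51,"xdi":83}],"to":[[57,52,7],[20,75,85,41,74],[76,54,2,88,72]]}
After op 3 (add /ebw/2/al 3): {"bj":[{"mn":83,"ns":84,"xci":36},{"ebb":93,"m":7,"snh":32},{"cxs":4,"i":29,"k":38,"snh":83}],"ebw":[{"twu":37,"uaa":91,"y":27},[59,67,80,66],{"al":3,"ey":9,"i":11,"uka":51,"xdi":83}],"to":[[57,52,7],[20,75,85,41,74],[76,54,2,88,72]]}
After op 4 (replace /ebw/2 21): {"bj":[{"mn":83,"ns":84,"xci":36},{"ebb":93,"m":7,"snh":32},{"cxs":4,"i":29,"k":38,"snh":83}],"ebw":[{"twu":37,"uaa":91,"y":27},[59,67,80,66],21],"to":[[57,52,7],[20,75,85,41,74],[76,54,2,88,72]]}
After op 5 (add /ebw/1/2 91): {"bj":[{"mn":83,"ns":84,"xci":36},{"ebb":93,"m":7,"snh":32},{"cxs":4,"i":29,"k":38,"snh":83}],"ebw":[{"twu":37,"uaa":91,"y":27},[59,67,91,80,66],21],"to":[[57,52,7],[20,75,85,41,74],[76,54,2,88,72]]}
After op 6 (replace /to/0/2 30): {"bj":[{"mn":83,"ns":84,"xci":36},{"ebb":93,"m":7,"snh":32},{"cxs":4,"i":29,"k":38,"snh":83}],"ebw":[{"twu":37,"uaa":91,"y":27},[59,67,91,80,66],21],"to":[[57,52,30],[20,75,85,41,74],[76,54,2,88,72]]}
After op 7 (replace /bj/1/m 23): {"bj":[{"mn":83,"ns":84,"xci":36},{"ebb":93,"m":23,"snh":32},{"cxs":4,"i":29,"k":38,"snh":83}],"ebw":[{"twu":37,"uaa":91,"y":27},[59,67,91,80,66],21],"to":[[57,52,30],[20,75,85,41,74],[76,54,2,88,72]]}
After op 8 (remove /to/2/3): {"bj":[{"mn":83,"ns":84,"xci":36},{"ebb":93,"m":23,"snh":32},{"cxs":4,"i":29,"k":38,"snh":83}],"ebw":[{"twu":37,"uaa":91,"y":27},[59,67,91,80,66],21],"to":[[57,52,30],[20,75,85,41,74],[76,54,2,72]]}
After op 9 (replace /to/2/0 76): {"bj":[{"mn":83,"ns":84,"xci":36},{"ebb":93,"m":23,"snh":32},{"cxs":4,"i":29,"k":38,"snh":83}],"ebw":[{"twu":37,"uaa":91,"y":27},[59,67,91,80,66],21],"to":[[57,52,30],[20,75,85,41,74],[76,54,2,72]]}
After op 10 (replace /ebw 92): {"bj":[{"mn":83,"ns":84,"xci":36},{"ebb":93,"m":23,"snh":32},{"cxs":4,"i":29,"k":38,"snh":83}],"ebw":92,"to":[[57,52,30],[20,75,85,41,74],[76,54,2,72]]}
After op 11 (add /bj/2/i 37): {"bj":[{"mn":83,"ns":84,"xci":36},{"ebb":93,"m":23,"snh":32},{"cxs":4,"i":37,"k":38,"snh":83}],"ebw":92,"to":[[57,52,30],[20,75,85,41,74],[76,54,2,72]]}
After op 12 (remove /to/2/2): {"bj":[{"mn":83,"ns":84,"xci":36},{"ebb":93,"m":23,"snh":32},{"cxs":4,"i":37,"k":38,"snh":83}],"ebw":92,"to":[[57,52,30],[20,75,85,41,74],[76,54,72]]}
Value at /to/0/2: 30

Answer: 30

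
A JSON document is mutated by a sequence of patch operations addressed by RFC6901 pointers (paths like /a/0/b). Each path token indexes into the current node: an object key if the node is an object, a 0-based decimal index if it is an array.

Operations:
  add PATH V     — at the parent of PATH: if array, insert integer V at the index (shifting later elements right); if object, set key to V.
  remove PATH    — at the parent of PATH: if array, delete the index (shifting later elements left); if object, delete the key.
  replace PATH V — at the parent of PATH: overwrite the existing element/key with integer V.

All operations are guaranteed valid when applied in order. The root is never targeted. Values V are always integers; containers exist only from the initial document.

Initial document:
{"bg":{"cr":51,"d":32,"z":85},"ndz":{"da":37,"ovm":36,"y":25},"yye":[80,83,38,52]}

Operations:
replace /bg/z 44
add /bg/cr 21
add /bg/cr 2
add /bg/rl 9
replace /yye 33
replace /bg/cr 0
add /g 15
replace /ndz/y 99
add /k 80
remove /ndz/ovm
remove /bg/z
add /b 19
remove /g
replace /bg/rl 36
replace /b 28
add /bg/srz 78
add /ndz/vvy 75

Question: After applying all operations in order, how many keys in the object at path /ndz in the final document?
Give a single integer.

After op 1 (replace /bg/z 44): {"bg":{"cr":51,"d":32,"z":44},"ndz":{"da":37,"ovm":36,"y":25},"yye":[80,83,38,52]}
After op 2 (add /bg/cr 21): {"bg":{"cr":21,"d":32,"z":44},"ndz":{"da":37,"ovm":36,"y":25},"yye":[80,83,38,52]}
After op 3 (add /bg/cr 2): {"bg":{"cr":2,"d":32,"z":44},"ndz":{"da":37,"ovm":36,"y":25},"yye":[80,83,38,52]}
After op 4 (add /bg/rl 9): {"bg":{"cr":2,"d":32,"rl":9,"z":44},"ndz":{"da":37,"ovm":36,"y":25},"yye":[80,83,38,52]}
After op 5 (replace /yye 33): {"bg":{"cr":2,"d":32,"rl":9,"z":44},"ndz":{"da":37,"ovm":36,"y":25},"yye":33}
After op 6 (replace /bg/cr 0): {"bg":{"cr":0,"d":32,"rl":9,"z":44},"ndz":{"da":37,"ovm":36,"y":25},"yye":33}
After op 7 (add /g 15): {"bg":{"cr":0,"d":32,"rl":9,"z":44},"g":15,"ndz":{"da":37,"ovm":36,"y":25},"yye":33}
After op 8 (replace /ndz/y 99): {"bg":{"cr":0,"d":32,"rl":9,"z":44},"g":15,"ndz":{"da":37,"ovm":36,"y":99},"yye":33}
After op 9 (add /k 80): {"bg":{"cr":0,"d":32,"rl":9,"z":44},"g":15,"k":80,"ndz":{"da":37,"ovm":36,"y":99},"yye":33}
After op 10 (remove /ndz/ovm): {"bg":{"cr":0,"d":32,"rl":9,"z":44},"g":15,"k":80,"ndz":{"da":37,"y":99},"yye":33}
After op 11 (remove /bg/z): {"bg":{"cr":0,"d":32,"rl":9},"g":15,"k":80,"ndz":{"da":37,"y":99},"yye":33}
After op 12 (add /b 19): {"b":19,"bg":{"cr":0,"d":32,"rl":9},"g":15,"k":80,"ndz":{"da":37,"y":99},"yye":33}
After op 13 (remove /g): {"b":19,"bg":{"cr":0,"d":32,"rl":9},"k":80,"ndz":{"da":37,"y":99},"yye":33}
After op 14 (replace /bg/rl 36): {"b":19,"bg":{"cr":0,"d":32,"rl":36},"k":80,"ndz":{"da":37,"y":99},"yye":33}
After op 15 (replace /b 28): {"b":28,"bg":{"cr":0,"d":32,"rl":36},"k":80,"ndz":{"da":37,"y":99},"yye":33}
After op 16 (add /bg/srz 78): {"b":28,"bg":{"cr":0,"d":32,"rl":36,"srz":78},"k":80,"ndz":{"da":37,"y":99},"yye":33}
After op 17 (add /ndz/vvy 75): {"b":28,"bg":{"cr":0,"d":32,"rl":36,"srz":78},"k":80,"ndz":{"da":37,"vvy":75,"y":99},"yye":33}
Size at path /ndz: 3

Answer: 3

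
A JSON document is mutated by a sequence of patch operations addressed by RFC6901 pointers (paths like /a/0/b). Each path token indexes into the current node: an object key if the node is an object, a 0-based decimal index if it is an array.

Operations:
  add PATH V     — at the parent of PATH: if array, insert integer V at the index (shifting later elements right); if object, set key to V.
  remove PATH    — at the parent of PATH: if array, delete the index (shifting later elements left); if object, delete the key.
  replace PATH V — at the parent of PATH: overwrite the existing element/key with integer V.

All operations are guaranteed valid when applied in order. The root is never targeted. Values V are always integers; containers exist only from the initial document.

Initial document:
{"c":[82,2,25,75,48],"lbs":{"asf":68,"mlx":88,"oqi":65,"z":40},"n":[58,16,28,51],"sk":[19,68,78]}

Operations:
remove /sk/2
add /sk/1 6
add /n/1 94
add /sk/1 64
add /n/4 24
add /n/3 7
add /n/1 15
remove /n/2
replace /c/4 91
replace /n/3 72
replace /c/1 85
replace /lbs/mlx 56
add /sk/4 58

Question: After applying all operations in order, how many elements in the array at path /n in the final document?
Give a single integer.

After op 1 (remove /sk/2): {"c":[82,2,25,75,48],"lbs":{"asf":68,"mlx":88,"oqi":65,"z":40},"n":[58,16,28,51],"sk":[19,68]}
After op 2 (add /sk/1 6): {"c":[82,2,25,75,48],"lbs":{"asf":68,"mlx":88,"oqi":65,"z":40},"n":[58,16,28,51],"sk":[19,6,68]}
After op 3 (add /n/1 94): {"c":[82,2,25,75,48],"lbs":{"asf":68,"mlx":88,"oqi":65,"z":40},"n":[58,94,16,28,51],"sk":[19,6,68]}
After op 4 (add /sk/1 64): {"c":[82,2,25,75,48],"lbs":{"asf":68,"mlx":88,"oqi":65,"z":40},"n":[58,94,16,28,51],"sk":[19,64,6,68]}
After op 5 (add /n/4 24): {"c":[82,2,25,75,48],"lbs":{"asf":68,"mlx":88,"oqi":65,"z":40},"n":[58,94,16,28,24,51],"sk":[19,64,6,68]}
After op 6 (add /n/3 7): {"c":[82,2,25,75,48],"lbs":{"asf":68,"mlx":88,"oqi":65,"z":40},"n":[58,94,16,7,28,24,51],"sk":[19,64,6,68]}
After op 7 (add /n/1 15): {"c":[82,2,25,75,48],"lbs":{"asf":68,"mlx":88,"oqi":65,"z":40},"n":[58,15,94,16,7,28,24,51],"sk":[19,64,6,68]}
After op 8 (remove /n/2): {"c":[82,2,25,75,48],"lbs":{"asf":68,"mlx":88,"oqi":65,"z":40},"n":[58,15,16,7,28,24,51],"sk":[19,64,6,68]}
After op 9 (replace /c/4 91): {"c":[82,2,25,75,91],"lbs":{"asf":68,"mlx":88,"oqi":65,"z":40},"n":[58,15,16,7,28,24,51],"sk":[19,64,6,68]}
After op 10 (replace /n/3 72): {"c":[82,2,25,75,91],"lbs":{"asf":68,"mlx":88,"oqi":65,"z":40},"n":[58,15,16,72,28,24,51],"sk":[19,64,6,68]}
After op 11 (replace /c/1 85): {"c":[82,85,25,75,91],"lbs":{"asf":68,"mlx":88,"oqi":65,"z":40},"n":[58,15,16,72,28,24,51],"sk":[19,64,6,68]}
After op 12 (replace /lbs/mlx 56): {"c":[82,85,25,75,91],"lbs":{"asf":68,"mlx":56,"oqi":65,"z":40},"n":[58,15,16,72,28,24,51],"sk":[19,64,6,68]}
After op 13 (add /sk/4 58): {"c":[82,85,25,75,91],"lbs":{"asf":68,"mlx":56,"oqi":65,"z":40},"n":[58,15,16,72,28,24,51],"sk":[19,64,6,68,58]}
Size at path /n: 7

Answer: 7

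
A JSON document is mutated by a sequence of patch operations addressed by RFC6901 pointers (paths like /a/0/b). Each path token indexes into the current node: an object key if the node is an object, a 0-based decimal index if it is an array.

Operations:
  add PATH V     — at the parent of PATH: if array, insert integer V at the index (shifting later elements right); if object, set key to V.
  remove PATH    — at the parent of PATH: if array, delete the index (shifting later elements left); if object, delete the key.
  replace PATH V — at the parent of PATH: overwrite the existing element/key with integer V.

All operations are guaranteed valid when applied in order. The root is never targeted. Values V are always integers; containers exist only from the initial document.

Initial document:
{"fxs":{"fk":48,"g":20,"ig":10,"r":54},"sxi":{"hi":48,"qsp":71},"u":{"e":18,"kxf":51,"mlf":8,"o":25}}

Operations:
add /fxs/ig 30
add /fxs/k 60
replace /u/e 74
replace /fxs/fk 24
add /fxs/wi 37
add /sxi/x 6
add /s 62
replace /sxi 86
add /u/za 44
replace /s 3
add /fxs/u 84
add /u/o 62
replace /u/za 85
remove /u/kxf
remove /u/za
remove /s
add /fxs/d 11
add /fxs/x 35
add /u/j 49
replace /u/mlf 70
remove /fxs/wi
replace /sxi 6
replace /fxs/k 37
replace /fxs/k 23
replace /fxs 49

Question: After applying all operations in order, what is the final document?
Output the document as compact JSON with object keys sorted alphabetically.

After op 1 (add /fxs/ig 30): {"fxs":{"fk":48,"g":20,"ig":30,"r":54},"sxi":{"hi":48,"qsp":71},"u":{"e":18,"kxf":51,"mlf":8,"o":25}}
After op 2 (add /fxs/k 60): {"fxs":{"fk":48,"g":20,"ig":30,"k":60,"r":54},"sxi":{"hi":48,"qsp":71},"u":{"e":18,"kxf":51,"mlf":8,"o":25}}
After op 3 (replace /u/e 74): {"fxs":{"fk":48,"g":20,"ig":30,"k":60,"r":54},"sxi":{"hi":48,"qsp":71},"u":{"e":74,"kxf":51,"mlf":8,"o":25}}
After op 4 (replace /fxs/fk 24): {"fxs":{"fk":24,"g":20,"ig":30,"k":60,"r":54},"sxi":{"hi":48,"qsp":71},"u":{"e":74,"kxf":51,"mlf":8,"o":25}}
After op 5 (add /fxs/wi 37): {"fxs":{"fk":24,"g":20,"ig":30,"k":60,"r":54,"wi":37},"sxi":{"hi":48,"qsp":71},"u":{"e":74,"kxf":51,"mlf":8,"o":25}}
After op 6 (add /sxi/x 6): {"fxs":{"fk":24,"g":20,"ig":30,"k":60,"r":54,"wi":37},"sxi":{"hi":48,"qsp":71,"x":6},"u":{"e":74,"kxf":51,"mlf":8,"o":25}}
After op 7 (add /s 62): {"fxs":{"fk":24,"g":20,"ig":30,"k":60,"r":54,"wi":37},"s":62,"sxi":{"hi":48,"qsp":71,"x":6},"u":{"e":74,"kxf":51,"mlf":8,"o":25}}
After op 8 (replace /sxi 86): {"fxs":{"fk":24,"g":20,"ig":30,"k":60,"r":54,"wi":37},"s":62,"sxi":86,"u":{"e":74,"kxf":51,"mlf":8,"o":25}}
After op 9 (add /u/za 44): {"fxs":{"fk":24,"g":20,"ig":30,"k":60,"r":54,"wi":37},"s":62,"sxi":86,"u":{"e":74,"kxf":51,"mlf":8,"o":25,"za":44}}
After op 10 (replace /s 3): {"fxs":{"fk":24,"g":20,"ig":30,"k":60,"r":54,"wi":37},"s":3,"sxi":86,"u":{"e":74,"kxf":51,"mlf":8,"o":25,"za":44}}
After op 11 (add /fxs/u 84): {"fxs":{"fk":24,"g":20,"ig":30,"k":60,"r":54,"u":84,"wi":37},"s":3,"sxi":86,"u":{"e":74,"kxf":51,"mlf":8,"o":25,"za":44}}
After op 12 (add /u/o 62): {"fxs":{"fk":24,"g":20,"ig":30,"k":60,"r":54,"u":84,"wi":37},"s":3,"sxi":86,"u":{"e":74,"kxf":51,"mlf":8,"o":62,"za":44}}
After op 13 (replace /u/za 85): {"fxs":{"fk":24,"g":20,"ig":30,"k":60,"r":54,"u":84,"wi":37},"s":3,"sxi":86,"u":{"e":74,"kxf":51,"mlf":8,"o":62,"za":85}}
After op 14 (remove /u/kxf): {"fxs":{"fk":24,"g":20,"ig":30,"k":60,"r":54,"u":84,"wi":37},"s":3,"sxi":86,"u":{"e":74,"mlf":8,"o":62,"za":85}}
After op 15 (remove /u/za): {"fxs":{"fk":24,"g":20,"ig":30,"k":60,"r":54,"u":84,"wi":37},"s":3,"sxi":86,"u":{"e":74,"mlf":8,"o":62}}
After op 16 (remove /s): {"fxs":{"fk":24,"g":20,"ig":30,"k":60,"r":54,"u":84,"wi":37},"sxi":86,"u":{"e":74,"mlf":8,"o":62}}
After op 17 (add /fxs/d 11): {"fxs":{"d":11,"fk":24,"g":20,"ig":30,"k":60,"r":54,"u":84,"wi":37},"sxi":86,"u":{"e":74,"mlf":8,"o":62}}
After op 18 (add /fxs/x 35): {"fxs":{"d":11,"fk":24,"g":20,"ig":30,"k":60,"r":54,"u":84,"wi":37,"x":35},"sxi":86,"u":{"e":74,"mlf":8,"o":62}}
After op 19 (add /u/j 49): {"fxs":{"d":11,"fk":24,"g":20,"ig":30,"k":60,"r":54,"u":84,"wi":37,"x":35},"sxi":86,"u":{"e":74,"j":49,"mlf":8,"o":62}}
After op 20 (replace /u/mlf 70): {"fxs":{"d":11,"fk":24,"g":20,"ig":30,"k":60,"r":54,"u":84,"wi":37,"x":35},"sxi":86,"u":{"e":74,"j":49,"mlf":70,"o":62}}
After op 21 (remove /fxs/wi): {"fxs":{"d":11,"fk":24,"g":20,"ig":30,"k":60,"r":54,"u":84,"x":35},"sxi":86,"u":{"e":74,"j":49,"mlf":70,"o":62}}
After op 22 (replace /sxi 6): {"fxs":{"d":11,"fk":24,"g":20,"ig":30,"k":60,"r":54,"u":84,"x":35},"sxi":6,"u":{"e":74,"j":49,"mlf":70,"o":62}}
After op 23 (replace /fxs/k 37): {"fxs":{"d":11,"fk":24,"g":20,"ig":30,"k":37,"r":54,"u":84,"x":35},"sxi":6,"u":{"e":74,"j":49,"mlf":70,"o":62}}
After op 24 (replace /fxs/k 23): {"fxs":{"d":11,"fk":24,"g":20,"ig":30,"k":23,"r":54,"u":84,"x":35},"sxi":6,"u":{"e":74,"j":49,"mlf":70,"o":62}}
After op 25 (replace /fxs 49): {"fxs":49,"sxi":6,"u":{"e":74,"j":49,"mlf":70,"o":62}}

Answer: {"fxs":49,"sxi":6,"u":{"e":74,"j":49,"mlf":70,"o":62}}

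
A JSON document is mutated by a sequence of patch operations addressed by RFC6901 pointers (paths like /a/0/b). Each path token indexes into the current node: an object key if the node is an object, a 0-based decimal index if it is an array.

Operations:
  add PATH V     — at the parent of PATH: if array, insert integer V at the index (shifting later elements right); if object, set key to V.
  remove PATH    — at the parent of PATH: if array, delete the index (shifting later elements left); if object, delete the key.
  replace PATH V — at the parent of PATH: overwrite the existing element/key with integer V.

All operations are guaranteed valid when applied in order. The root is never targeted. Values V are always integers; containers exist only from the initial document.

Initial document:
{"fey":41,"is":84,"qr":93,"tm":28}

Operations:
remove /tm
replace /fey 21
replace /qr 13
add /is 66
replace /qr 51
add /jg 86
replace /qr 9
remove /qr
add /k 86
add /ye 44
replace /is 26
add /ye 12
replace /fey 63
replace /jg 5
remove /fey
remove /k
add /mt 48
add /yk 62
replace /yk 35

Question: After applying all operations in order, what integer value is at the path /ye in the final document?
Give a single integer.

After op 1 (remove /tm): {"fey":41,"is":84,"qr":93}
After op 2 (replace /fey 21): {"fey":21,"is":84,"qr":93}
After op 3 (replace /qr 13): {"fey":21,"is":84,"qr":13}
After op 4 (add /is 66): {"fey":21,"is":66,"qr":13}
After op 5 (replace /qr 51): {"fey":21,"is":66,"qr":51}
After op 6 (add /jg 86): {"fey":21,"is":66,"jg":86,"qr":51}
After op 7 (replace /qr 9): {"fey":21,"is":66,"jg":86,"qr":9}
After op 8 (remove /qr): {"fey":21,"is":66,"jg":86}
After op 9 (add /k 86): {"fey":21,"is":66,"jg":86,"k":86}
After op 10 (add /ye 44): {"fey":21,"is":66,"jg":86,"k":86,"ye":44}
After op 11 (replace /is 26): {"fey":21,"is":26,"jg":86,"k":86,"ye":44}
After op 12 (add /ye 12): {"fey":21,"is":26,"jg":86,"k":86,"ye":12}
After op 13 (replace /fey 63): {"fey":63,"is":26,"jg":86,"k":86,"ye":12}
After op 14 (replace /jg 5): {"fey":63,"is":26,"jg":5,"k":86,"ye":12}
After op 15 (remove /fey): {"is":26,"jg":5,"k":86,"ye":12}
After op 16 (remove /k): {"is":26,"jg":5,"ye":12}
After op 17 (add /mt 48): {"is":26,"jg":5,"mt":48,"ye":12}
After op 18 (add /yk 62): {"is":26,"jg":5,"mt":48,"ye":12,"yk":62}
After op 19 (replace /yk 35): {"is":26,"jg":5,"mt":48,"ye":12,"yk":35}
Value at /ye: 12

Answer: 12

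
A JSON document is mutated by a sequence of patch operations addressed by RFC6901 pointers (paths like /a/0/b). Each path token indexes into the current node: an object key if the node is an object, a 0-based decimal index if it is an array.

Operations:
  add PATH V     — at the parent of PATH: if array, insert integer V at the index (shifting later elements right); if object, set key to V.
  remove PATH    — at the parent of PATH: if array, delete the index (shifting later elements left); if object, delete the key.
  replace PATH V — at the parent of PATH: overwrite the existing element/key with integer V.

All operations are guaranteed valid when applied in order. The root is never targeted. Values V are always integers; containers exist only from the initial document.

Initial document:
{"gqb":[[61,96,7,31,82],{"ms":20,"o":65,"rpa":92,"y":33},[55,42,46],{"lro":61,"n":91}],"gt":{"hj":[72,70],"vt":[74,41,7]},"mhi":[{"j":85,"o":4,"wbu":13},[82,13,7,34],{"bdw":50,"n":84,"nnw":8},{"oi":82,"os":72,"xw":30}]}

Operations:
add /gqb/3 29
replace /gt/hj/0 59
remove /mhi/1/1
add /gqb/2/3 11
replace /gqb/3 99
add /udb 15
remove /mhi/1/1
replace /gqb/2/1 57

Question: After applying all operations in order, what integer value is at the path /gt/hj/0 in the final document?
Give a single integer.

After op 1 (add /gqb/3 29): {"gqb":[[61,96,7,31,82],{"ms":20,"o":65,"rpa":92,"y":33},[55,42,46],29,{"lro":61,"n":91}],"gt":{"hj":[72,70],"vt":[74,41,7]},"mhi":[{"j":85,"o":4,"wbu":13},[82,13,7,34],{"bdw":50,"n":84,"nnw":8},{"oi":82,"os":72,"xw":30}]}
After op 2 (replace /gt/hj/0 59): {"gqb":[[61,96,7,31,82],{"ms":20,"o":65,"rpa":92,"y":33},[55,42,46],29,{"lro":61,"n":91}],"gt":{"hj":[59,70],"vt":[74,41,7]},"mhi":[{"j":85,"o":4,"wbu":13},[82,13,7,34],{"bdw":50,"n":84,"nnw":8},{"oi":82,"os":72,"xw":30}]}
After op 3 (remove /mhi/1/1): {"gqb":[[61,96,7,31,82],{"ms":20,"o":65,"rpa":92,"y":33},[55,42,46],29,{"lro":61,"n":91}],"gt":{"hj":[59,70],"vt":[74,41,7]},"mhi":[{"j":85,"o":4,"wbu":13},[82,7,34],{"bdw":50,"n":84,"nnw":8},{"oi":82,"os":72,"xw":30}]}
After op 4 (add /gqb/2/3 11): {"gqb":[[61,96,7,31,82],{"ms":20,"o":65,"rpa":92,"y":33},[55,42,46,11],29,{"lro":61,"n":91}],"gt":{"hj":[59,70],"vt":[74,41,7]},"mhi":[{"j":85,"o":4,"wbu":13},[82,7,34],{"bdw":50,"n":84,"nnw":8},{"oi":82,"os":72,"xw":30}]}
After op 5 (replace /gqb/3 99): {"gqb":[[61,96,7,31,82],{"ms":20,"o":65,"rpa":92,"y":33},[55,42,46,11],99,{"lro":61,"n":91}],"gt":{"hj":[59,70],"vt":[74,41,7]},"mhi":[{"j":85,"o":4,"wbu":13},[82,7,34],{"bdw":50,"n":84,"nnw":8},{"oi":82,"os":72,"xw":30}]}
After op 6 (add /udb 15): {"gqb":[[61,96,7,31,82],{"ms":20,"o":65,"rpa":92,"y":33},[55,42,46,11],99,{"lro":61,"n":91}],"gt":{"hj":[59,70],"vt":[74,41,7]},"mhi":[{"j":85,"o":4,"wbu":13},[82,7,34],{"bdw":50,"n":84,"nnw":8},{"oi":82,"os":72,"xw":30}],"udb":15}
After op 7 (remove /mhi/1/1): {"gqb":[[61,96,7,31,82],{"ms":20,"o":65,"rpa":92,"y":33},[55,42,46,11],99,{"lro":61,"n":91}],"gt":{"hj":[59,70],"vt":[74,41,7]},"mhi":[{"j":85,"o":4,"wbu":13},[82,34],{"bdw":50,"n":84,"nnw":8},{"oi":82,"os":72,"xw":30}],"udb":15}
After op 8 (replace /gqb/2/1 57): {"gqb":[[61,96,7,31,82],{"ms":20,"o":65,"rpa":92,"y":33},[55,57,46,11],99,{"lro":61,"n":91}],"gt":{"hj":[59,70],"vt":[74,41,7]},"mhi":[{"j":85,"o":4,"wbu":13},[82,34],{"bdw":50,"n":84,"nnw":8},{"oi":82,"os":72,"xw":30}],"udb":15}
Value at /gt/hj/0: 59

Answer: 59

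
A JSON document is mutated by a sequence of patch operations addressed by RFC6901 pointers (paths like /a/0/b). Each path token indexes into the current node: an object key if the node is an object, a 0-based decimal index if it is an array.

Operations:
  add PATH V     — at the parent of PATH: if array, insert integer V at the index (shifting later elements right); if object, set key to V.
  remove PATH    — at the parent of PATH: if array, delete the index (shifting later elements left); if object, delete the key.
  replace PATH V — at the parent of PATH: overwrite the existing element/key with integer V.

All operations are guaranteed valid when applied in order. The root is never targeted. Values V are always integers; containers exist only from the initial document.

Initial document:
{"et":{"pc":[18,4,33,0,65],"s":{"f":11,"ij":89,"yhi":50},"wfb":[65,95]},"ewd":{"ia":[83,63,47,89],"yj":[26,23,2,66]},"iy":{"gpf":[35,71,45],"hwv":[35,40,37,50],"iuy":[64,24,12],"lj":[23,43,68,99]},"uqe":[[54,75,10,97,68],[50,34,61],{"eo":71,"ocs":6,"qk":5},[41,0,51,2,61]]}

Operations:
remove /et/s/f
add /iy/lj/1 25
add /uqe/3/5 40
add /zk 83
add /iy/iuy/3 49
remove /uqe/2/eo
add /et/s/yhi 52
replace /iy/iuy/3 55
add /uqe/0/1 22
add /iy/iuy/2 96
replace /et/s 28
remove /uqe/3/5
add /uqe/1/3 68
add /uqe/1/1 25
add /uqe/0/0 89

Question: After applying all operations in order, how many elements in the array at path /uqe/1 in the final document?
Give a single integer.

Answer: 5

Derivation:
After op 1 (remove /et/s/f): {"et":{"pc":[18,4,33,0,65],"s":{"ij":89,"yhi":50},"wfb":[65,95]},"ewd":{"ia":[83,63,47,89],"yj":[26,23,2,66]},"iy":{"gpf":[35,71,45],"hwv":[35,40,37,50],"iuy":[64,24,12],"lj":[23,43,68,99]},"uqe":[[54,75,10,97,68],[50,34,61],{"eo":71,"ocs":6,"qk":5},[41,0,51,2,61]]}
After op 2 (add /iy/lj/1 25): {"et":{"pc":[18,4,33,0,65],"s":{"ij":89,"yhi":50},"wfb":[65,95]},"ewd":{"ia":[83,63,47,89],"yj":[26,23,2,66]},"iy":{"gpf":[35,71,45],"hwv":[35,40,37,50],"iuy":[64,24,12],"lj":[23,25,43,68,99]},"uqe":[[54,75,10,97,68],[50,34,61],{"eo":71,"ocs":6,"qk":5},[41,0,51,2,61]]}
After op 3 (add /uqe/3/5 40): {"et":{"pc":[18,4,33,0,65],"s":{"ij":89,"yhi":50},"wfb":[65,95]},"ewd":{"ia":[83,63,47,89],"yj":[26,23,2,66]},"iy":{"gpf":[35,71,45],"hwv":[35,40,37,50],"iuy":[64,24,12],"lj":[23,25,43,68,99]},"uqe":[[54,75,10,97,68],[50,34,61],{"eo":71,"ocs":6,"qk":5},[41,0,51,2,61,40]]}
After op 4 (add /zk 83): {"et":{"pc":[18,4,33,0,65],"s":{"ij":89,"yhi":50},"wfb":[65,95]},"ewd":{"ia":[83,63,47,89],"yj":[26,23,2,66]},"iy":{"gpf":[35,71,45],"hwv":[35,40,37,50],"iuy":[64,24,12],"lj":[23,25,43,68,99]},"uqe":[[54,75,10,97,68],[50,34,61],{"eo":71,"ocs":6,"qk":5},[41,0,51,2,61,40]],"zk":83}
After op 5 (add /iy/iuy/3 49): {"et":{"pc":[18,4,33,0,65],"s":{"ij":89,"yhi":50},"wfb":[65,95]},"ewd":{"ia":[83,63,47,89],"yj":[26,23,2,66]},"iy":{"gpf":[35,71,45],"hwv":[35,40,37,50],"iuy":[64,24,12,49],"lj":[23,25,43,68,99]},"uqe":[[54,75,10,97,68],[50,34,61],{"eo":71,"ocs":6,"qk":5},[41,0,51,2,61,40]],"zk":83}
After op 6 (remove /uqe/2/eo): {"et":{"pc":[18,4,33,0,65],"s":{"ij":89,"yhi":50},"wfb":[65,95]},"ewd":{"ia":[83,63,47,89],"yj":[26,23,2,66]},"iy":{"gpf":[35,71,45],"hwv":[35,40,37,50],"iuy":[64,24,12,49],"lj":[23,25,43,68,99]},"uqe":[[54,75,10,97,68],[50,34,61],{"ocs":6,"qk":5},[41,0,51,2,61,40]],"zk":83}
After op 7 (add /et/s/yhi 52): {"et":{"pc":[18,4,33,0,65],"s":{"ij":89,"yhi":52},"wfb":[65,95]},"ewd":{"ia":[83,63,47,89],"yj":[26,23,2,66]},"iy":{"gpf":[35,71,45],"hwv":[35,40,37,50],"iuy":[64,24,12,49],"lj":[23,25,43,68,99]},"uqe":[[54,75,10,97,68],[50,34,61],{"ocs":6,"qk":5},[41,0,51,2,61,40]],"zk":83}
After op 8 (replace /iy/iuy/3 55): {"et":{"pc":[18,4,33,0,65],"s":{"ij":89,"yhi":52},"wfb":[65,95]},"ewd":{"ia":[83,63,47,89],"yj":[26,23,2,66]},"iy":{"gpf":[35,71,45],"hwv":[35,40,37,50],"iuy":[64,24,12,55],"lj":[23,25,43,68,99]},"uqe":[[54,75,10,97,68],[50,34,61],{"ocs":6,"qk":5},[41,0,51,2,61,40]],"zk":83}
After op 9 (add /uqe/0/1 22): {"et":{"pc":[18,4,33,0,65],"s":{"ij":89,"yhi":52},"wfb":[65,95]},"ewd":{"ia":[83,63,47,89],"yj":[26,23,2,66]},"iy":{"gpf":[35,71,45],"hwv":[35,40,37,50],"iuy":[64,24,12,55],"lj":[23,25,43,68,99]},"uqe":[[54,22,75,10,97,68],[50,34,61],{"ocs":6,"qk":5},[41,0,51,2,61,40]],"zk":83}
After op 10 (add /iy/iuy/2 96): {"et":{"pc":[18,4,33,0,65],"s":{"ij":89,"yhi":52},"wfb":[65,95]},"ewd":{"ia":[83,63,47,89],"yj":[26,23,2,66]},"iy":{"gpf":[35,71,45],"hwv":[35,40,37,50],"iuy":[64,24,96,12,55],"lj":[23,25,43,68,99]},"uqe":[[54,22,75,10,97,68],[50,34,61],{"ocs":6,"qk":5},[41,0,51,2,61,40]],"zk":83}
After op 11 (replace /et/s 28): {"et":{"pc":[18,4,33,0,65],"s":28,"wfb":[65,95]},"ewd":{"ia":[83,63,47,89],"yj":[26,23,2,66]},"iy":{"gpf":[35,71,45],"hwv":[35,40,37,50],"iuy":[64,24,96,12,55],"lj":[23,25,43,68,99]},"uqe":[[54,22,75,10,97,68],[50,34,61],{"ocs":6,"qk":5},[41,0,51,2,61,40]],"zk":83}
After op 12 (remove /uqe/3/5): {"et":{"pc":[18,4,33,0,65],"s":28,"wfb":[65,95]},"ewd":{"ia":[83,63,47,89],"yj":[26,23,2,66]},"iy":{"gpf":[35,71,45],"hwv":[35,40,37,50],"iuy":[64,24,96,12,55],"lj":[23,25,43,68,99]},"uqe":[[54,22,75,10,97,68],[50,34,61],{"ocs":6,"qk":5},[41,0,51,2,61]],"zk":83}
After op 13 (add /uqe/1/3 68): {"et":{"pc":[18,4,33,0,65],"s":28,"wfb":[65,95]},"ewd":{"ia":[83,63,47,89],"yj":[26,23,2,66]},"iy":{"gpf":[35,71,45],"hwv":[35,40,37,50],"iuy":[64,24,96,12,55],"lj":[23,25,43,68,99]},"uqe":[[54,22,75,10,97,68],[50,34,61,68],{"ocs":6,"qk":5},[41,0,51,2,61]],"zk":83}
After op 14 (add /uqe/1/1 25): {"et":{"pc":[18,4,33,0,65],"s":28,"wfb":[65,95]},"ewd":{"ia":[83,63,47,89],"yj":[26,23,2,66]},"iy":{"gpf":[35,71,45],"hwv":[35,40,37,50],"iuy":[64,24,96,12,55],"lj":[23,25,43,68,99]},"uqe":[[54,22,75,10,97,68],[50,25,34,61,68],{"ocs":6,"qk":5},[41,0,51,2,61]],"zk":83}
After op 15 (add /uqe/0/0 89): {"et":{"pc":[18,4,33,0,65],"s":28,"wfb":[65,95]},"ewd":{"ia":[83,63,47,89],"yj":[26,23,2,66]},"iy":{"gpf":[35,71,45],"hwv":[35,40,37,50],"iuy":[64,24,96,12,55],"lj":[23,25,43,68,99]},"uqe":[[89,54,22,75,10,97,68],[50,25,34,61,68],{"ocs":6,"qk":5},[41,0,51,2,61]],"zk":83}
Size at path /uqe/1: 5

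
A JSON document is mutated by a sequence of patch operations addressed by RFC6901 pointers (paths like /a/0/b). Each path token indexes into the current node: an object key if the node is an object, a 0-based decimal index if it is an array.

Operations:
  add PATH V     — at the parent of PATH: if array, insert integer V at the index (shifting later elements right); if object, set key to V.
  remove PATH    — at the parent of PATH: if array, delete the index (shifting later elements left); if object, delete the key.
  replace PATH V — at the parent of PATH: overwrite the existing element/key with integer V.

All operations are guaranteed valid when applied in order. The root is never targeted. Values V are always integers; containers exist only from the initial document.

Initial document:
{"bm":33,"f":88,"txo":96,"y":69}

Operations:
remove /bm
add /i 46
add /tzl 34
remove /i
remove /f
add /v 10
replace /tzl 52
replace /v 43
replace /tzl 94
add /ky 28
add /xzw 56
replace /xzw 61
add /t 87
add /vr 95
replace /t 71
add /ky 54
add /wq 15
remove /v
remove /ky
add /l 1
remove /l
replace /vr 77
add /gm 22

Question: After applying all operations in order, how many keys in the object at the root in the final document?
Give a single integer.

Answer: 8

Derivation:
After op 1 (remove /bm): {"f":88,"txo":96,"y":69}
After op 2 (add /i 46): {"f":88,"i":46,"txo":96,"y":69}
After op 3 (add /tzl 34): {"f":88,"i":46,"txo":96,"tzl":34,"y":69}
After op 4 (remove /i): {"f":88,"txo":96,"tzl":34,"y":69}
After op 5 (remove /f): {"txo":96,"tzl":34,"y":69}
After op 6 (add /v 10): {"txo":96,"tzl":34,"v":10,"y":69}
After op 7 (replace /tzl 52): {"txo":96,"tzl":52,"v":10,"y":69}
After op 8 (replace /v 43): {"txo":96,"tzl":52,"v":43,"y":69}
After op 9 (replace /tzl 94): {"txo":96,"tzl":94,"v":43,"y":69}
After op 10 (add /ky 28): {"ky":28,"txo":96,"tzl":94,"v":43,"y":69}
After op 11 (add /xzw 56): {"ky":28,"txo":96,"tzl":94,"v":43,"xzw":56,"y":69}
After op 12 (replace /xzw 61): {"ky":28,"txo":96,"tzl":94,"v":43,"xzw":61,"y":69}
After op 13 (add /t 87): {"ky":28,"t":87,"txo":96,"tzl":94,"v":43,"xzw":61,"y":69}
After op 14 (add /vr 95): {"ky":28,"t":87,"txo":96,"tzl":94,"v":43,"vr":95,"xzw":61,"y":69}
After op 15 (replace /t 71): {"ky":28,"t":71,"txo":96,"tzl":94,"v":43,"vr":95,"xzw":61,"y":69}
After op 16 (add /ky 54): {"ky":54,"t":71,"txo":96,"tzl":94,"v":43,"vr":95,"xzw":61,"y":69}
After op 17 (add /wq 15): {"ky":54,"t":71,"txo":96,"tzl":94,"v":43,"vr":95,"wq":15,"xzw":61,"y":69}
After op 18 (remove /v): {"ky":54,"t":71,"txo":96,"tzl":94,"vr":95,"wq":15,"xzw":61,"y":69}
After op 19 (remove /ky): {"t":71,"txo":96,"tzl":94,"vr":95,"wq":15,"xzw":61,"y":69}
After op 20 (add /l 1): {"l":1,"t":71,"txo":96,"tzl":94,"vr":95,"wq":15,"xzw":61,"y":69}
After op 21 (remove /l): {"t":71,"txo":96,"tzl":94,"vr":95,"wq":15,"xzw":61,"y":69}
After op 22 (replace /vr 77): {"t":71,"txo":96,"tzl":94,"vr":77,"wq":15,"xzw":61,"y":69}
After op 23 (add /gm 22): {"gm":22,"t":71,"txo":96,"tzl":94,"vr":77,"wq":15,"xzw":61,"y":69}
Size at the root: 8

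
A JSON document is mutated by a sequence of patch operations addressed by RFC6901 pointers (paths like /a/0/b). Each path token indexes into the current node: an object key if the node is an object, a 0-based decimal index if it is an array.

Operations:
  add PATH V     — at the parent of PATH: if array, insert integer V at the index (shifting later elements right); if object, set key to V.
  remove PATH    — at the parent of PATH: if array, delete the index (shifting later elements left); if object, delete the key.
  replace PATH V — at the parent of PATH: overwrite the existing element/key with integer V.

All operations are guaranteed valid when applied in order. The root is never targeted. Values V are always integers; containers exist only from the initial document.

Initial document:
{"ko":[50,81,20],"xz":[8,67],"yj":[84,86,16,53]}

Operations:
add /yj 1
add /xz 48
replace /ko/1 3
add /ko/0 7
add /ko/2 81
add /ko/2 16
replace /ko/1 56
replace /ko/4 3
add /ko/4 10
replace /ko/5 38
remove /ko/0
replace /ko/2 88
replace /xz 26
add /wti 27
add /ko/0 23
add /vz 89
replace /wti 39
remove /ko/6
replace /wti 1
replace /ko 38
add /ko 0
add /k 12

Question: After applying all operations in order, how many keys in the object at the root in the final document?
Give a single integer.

After op 1 (add /yj 1): {"ko":[50,81,20],"xz":[8,67],"yj":1}
After op 2 (add /xz 48): {"ko":[50,81,20],"xz":48,"yj":1}
After op 3 (replace /ko/1 3): {"ko":[50,3,20],"xz":48,"yj":1}
After op 4 (add /ko/0 7): {"ko":[7,50,3,20],"xz":48,"yj":1}
After op 5 (add /ko/2 81): {"ko":[7,50,81,3,20],"xz":48,"yj":1}
After op 6 (add /ko/2 16): {"ko":[7,50,16,81,3,20],"xz":48,"yj":1}
After op 7 (replace /ko/1 56): {"ko":[7,56,16,81,3,20],"xz":48,"yj":1}
After op 8 (replace /ko/4 3): {"ko":[7,56,16,81,3,20],"xz":48,"yj":1}
After op 9 (add /ko/4 10): {"ko":[7,56,16,81,10,3,20],"xz":48,"yj":1}
After op 10 (replace /ko/5 38): {"ko":[7,56,16,81,10,38,20],"xz":48,"yj":1}
After op 11 (remove /ko/0): {"ko":[56,16,81,10,38,20],"xz":48,"yj":1}
After op 12 (replace /ko/2 88): {"ko":[56,16,88,10,38,20],"xz":48,"yj":1}
After op 13 (replace /xz 26): {"ko":[56,16,88,10,38,20],"xz":26,"yj":1}
After op 14 (add /wti 27): {"ko":[56,16,88,10,38,20],"wti":27,"xz":26,"yj":1}
After op 15 (add /ko/0 23): {"ko":[23,56,16,88,10,38,20],"wti":27,"xz":26,"yj":1}
After op 16 (add /vz 89): {"ko":[23,56,16,88,10,38,20],"vz":89,"wti":27,"xz":26,"yj":1}
After op 17 (replace /wti 39): {"ko":[23,56,16,88,10,38,20],"vz":89,"wti":39,"xz":26,"yj":1}
After op 18 (remove /ko/6): {"ko":[23,56,16,88,10,38],"vz":89,"wti":39,"xz":26,"yj":1}
After op 19 (replace /wti 1): {"ko":[23,56,16,88,10,38],"vz":89,"wti":1,"xz":26,"yj":1}
After op 20 (replace /ko 38): {"ko":38,"vz":89,"wti":1,"xz":26,"yj":1}
After op 21 (add /ko 0): {"ko":0,"vz":89,"wti":1,"xz":26,"yj":1}
After op 22 (add /k 12): {"k":12,"ko":0,"vz":89,"wti":1,"xz":26,"yj":1}
Size at the root: 6

Answer: 6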